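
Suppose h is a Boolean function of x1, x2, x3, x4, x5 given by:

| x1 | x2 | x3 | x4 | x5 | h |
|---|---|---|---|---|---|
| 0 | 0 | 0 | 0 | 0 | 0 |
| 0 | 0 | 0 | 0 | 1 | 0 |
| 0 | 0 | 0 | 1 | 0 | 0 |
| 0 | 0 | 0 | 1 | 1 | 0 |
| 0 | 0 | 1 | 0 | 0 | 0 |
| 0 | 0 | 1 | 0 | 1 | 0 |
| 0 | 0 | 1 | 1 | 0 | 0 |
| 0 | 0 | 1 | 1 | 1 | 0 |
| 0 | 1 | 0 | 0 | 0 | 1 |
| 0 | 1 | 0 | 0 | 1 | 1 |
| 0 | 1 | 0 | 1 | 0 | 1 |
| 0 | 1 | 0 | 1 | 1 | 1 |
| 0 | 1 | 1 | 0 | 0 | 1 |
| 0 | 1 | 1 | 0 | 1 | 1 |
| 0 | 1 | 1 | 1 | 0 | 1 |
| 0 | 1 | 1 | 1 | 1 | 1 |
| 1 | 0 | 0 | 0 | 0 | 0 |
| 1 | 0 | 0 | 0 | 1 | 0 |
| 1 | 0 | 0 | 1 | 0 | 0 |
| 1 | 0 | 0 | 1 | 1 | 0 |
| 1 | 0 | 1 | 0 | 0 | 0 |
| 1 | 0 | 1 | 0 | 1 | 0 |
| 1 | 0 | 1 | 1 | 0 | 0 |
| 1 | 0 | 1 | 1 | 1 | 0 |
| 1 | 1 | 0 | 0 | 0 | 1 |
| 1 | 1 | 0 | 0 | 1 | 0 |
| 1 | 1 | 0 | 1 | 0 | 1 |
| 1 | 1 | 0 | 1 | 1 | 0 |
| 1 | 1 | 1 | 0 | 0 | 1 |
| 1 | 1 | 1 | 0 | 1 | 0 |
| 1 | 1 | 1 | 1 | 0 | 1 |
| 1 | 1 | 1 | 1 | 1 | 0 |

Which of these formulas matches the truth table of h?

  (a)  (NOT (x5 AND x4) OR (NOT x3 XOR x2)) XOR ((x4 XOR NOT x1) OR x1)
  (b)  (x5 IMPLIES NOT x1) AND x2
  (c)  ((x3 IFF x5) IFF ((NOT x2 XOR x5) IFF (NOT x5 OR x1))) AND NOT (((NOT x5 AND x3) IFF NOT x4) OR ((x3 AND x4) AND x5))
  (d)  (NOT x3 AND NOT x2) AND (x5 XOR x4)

b

(a) fails at (0,0,0,1,0): the formula yields 1, h is 0.
(c) fails at (0,0,0,0,0): the formula yields 1, h is 0.
(d) fails at (0,0,0,0,1): the formula yields 1, h is 0.
(b) is the remaining candidate, and it agrees with h on all 32 inputs.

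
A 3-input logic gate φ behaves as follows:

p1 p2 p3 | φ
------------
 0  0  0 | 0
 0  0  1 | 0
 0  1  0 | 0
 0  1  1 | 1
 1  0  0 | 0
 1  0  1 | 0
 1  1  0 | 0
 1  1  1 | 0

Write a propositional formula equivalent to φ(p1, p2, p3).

φ(p1, p2, p3) = (~p1 & p2) & p3

φ is 1 on exactly one input, (0,1,1), whose minterm is ¬p1·p2·p3. So φ is just that conjunction.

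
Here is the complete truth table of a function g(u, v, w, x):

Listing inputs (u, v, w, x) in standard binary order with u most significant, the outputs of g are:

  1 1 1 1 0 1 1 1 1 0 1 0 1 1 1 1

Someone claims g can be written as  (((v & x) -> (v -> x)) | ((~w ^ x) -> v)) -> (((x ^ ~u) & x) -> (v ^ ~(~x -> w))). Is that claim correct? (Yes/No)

Evaluate (((v & x) -> (v -> x)) | ((~w ^ x) -> v)) -> (((x ^ ~u) & x) -> (v ^ ~(~x -> w))) on each row and compare to g:
  u=0, v=0, w=0, x=0: formula gives 1, g = 1 ✓
  u=0, v=0, w=0, x=1: formula gives 1, g = 1 ✓
  u=0, v=0, w=1, x=0: formula gives 1, g = 1 ✓
  u=0, v=0, w=1, x=1: formula gives 1, g = 1 ✓
  u=0, v=1, w=0, x=0: formula gives 1, but g = 0 ✗
A single disagreement suffices: at (0,1,0,0) they differ, so the formula does not compute g.

No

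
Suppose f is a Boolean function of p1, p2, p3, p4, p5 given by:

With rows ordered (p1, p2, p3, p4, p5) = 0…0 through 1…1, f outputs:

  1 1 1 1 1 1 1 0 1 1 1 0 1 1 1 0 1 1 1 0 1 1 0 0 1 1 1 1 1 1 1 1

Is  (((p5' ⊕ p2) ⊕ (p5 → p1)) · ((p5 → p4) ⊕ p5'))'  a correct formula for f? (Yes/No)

No

Evaluate (((p5' ⊕ p2) ⊕ (p5 → p1)) · ((p5 → p4) ⊕ p5'))' on each row and compare to f:
  p1=0, p2=0, p3=0, p4=0, p5=0: formula gives 1, f = 1 ✓
  p1=0, p2=0, p3=0, p4=0, p5=1: formula gives 1, f = 1 ✓
  p1=0, p2=0, p3=0, p4=1, p5=0: formula gives 1, f = 1 ✓
  p1=0, p2=0, p3=0, p4=1, p5=1: formula gives 1, f = 1 ✓
  …
  p1=0, p2=0, p3=1, p4=1, p5=1: formula gives 1, but f = 0 ✗
A single disagreement suffices: at (0,0,1,1,1) they differ, so the formula does not compute f.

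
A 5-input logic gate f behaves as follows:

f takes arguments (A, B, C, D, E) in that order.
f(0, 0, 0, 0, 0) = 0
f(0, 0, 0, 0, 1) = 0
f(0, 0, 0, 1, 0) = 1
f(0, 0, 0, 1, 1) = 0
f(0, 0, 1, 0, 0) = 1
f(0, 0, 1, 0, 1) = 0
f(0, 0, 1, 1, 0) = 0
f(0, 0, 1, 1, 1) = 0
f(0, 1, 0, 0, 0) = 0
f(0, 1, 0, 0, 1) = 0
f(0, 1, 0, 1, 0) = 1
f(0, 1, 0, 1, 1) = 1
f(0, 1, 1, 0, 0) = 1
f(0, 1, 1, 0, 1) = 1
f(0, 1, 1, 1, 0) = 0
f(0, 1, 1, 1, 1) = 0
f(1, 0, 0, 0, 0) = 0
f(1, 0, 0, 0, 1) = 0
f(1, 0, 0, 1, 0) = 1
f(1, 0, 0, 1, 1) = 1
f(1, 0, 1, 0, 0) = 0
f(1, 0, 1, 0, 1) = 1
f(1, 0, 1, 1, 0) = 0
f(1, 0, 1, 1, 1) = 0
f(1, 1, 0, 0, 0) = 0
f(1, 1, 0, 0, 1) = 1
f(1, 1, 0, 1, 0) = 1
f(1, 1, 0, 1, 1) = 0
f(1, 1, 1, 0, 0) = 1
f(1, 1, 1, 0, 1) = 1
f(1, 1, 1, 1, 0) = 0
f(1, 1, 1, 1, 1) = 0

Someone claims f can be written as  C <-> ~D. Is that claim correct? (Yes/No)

Check the formula against f row by row:
  A=0, B=0, C=0, D=0, E=0: formula gives 0, f = 0 ✓
  A=0, B=0, C=0, D=0, E=1: formula gives 0, f = 0 ✓
  A=0, B=0, C=0, D=1, E=0: formula gives 1, f = 1 ✓
  A=0, B=0, C=0, D=1, E=1: formula gives 1, but f = 0 ✗
A single disagreement suffices: at (0,0,0,1,1) they differ, so the formula does not compute f.

No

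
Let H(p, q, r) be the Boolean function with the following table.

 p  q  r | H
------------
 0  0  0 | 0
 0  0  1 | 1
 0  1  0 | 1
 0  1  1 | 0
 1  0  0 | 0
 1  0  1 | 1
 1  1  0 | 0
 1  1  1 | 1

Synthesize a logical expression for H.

H=1 on 4 inputs: (0,0,1), (0,1,0), (1,0,1), (1,1,1). Reading each as a conjunction of literals (¬p·¬q·r, ¬p·q·¬r, p·¬q·r, p·q·r) and taking the OR gives the canonical DNF.

H(p, q, r) = ((((~p & ~q) & r) | ((~p & q) & ~r)) | ((p & ~q) & r)) | ((p & q) & r)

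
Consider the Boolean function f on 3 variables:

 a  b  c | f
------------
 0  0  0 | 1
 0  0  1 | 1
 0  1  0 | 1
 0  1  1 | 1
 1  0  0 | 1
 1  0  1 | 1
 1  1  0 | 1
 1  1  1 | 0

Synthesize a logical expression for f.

f(a, b, c) = ¬((a ∧ b) ∧ c)

f is 0 on exactly one input, (1,1,1), whose minterm is a·b·c. So f is the negation of that single conjunction.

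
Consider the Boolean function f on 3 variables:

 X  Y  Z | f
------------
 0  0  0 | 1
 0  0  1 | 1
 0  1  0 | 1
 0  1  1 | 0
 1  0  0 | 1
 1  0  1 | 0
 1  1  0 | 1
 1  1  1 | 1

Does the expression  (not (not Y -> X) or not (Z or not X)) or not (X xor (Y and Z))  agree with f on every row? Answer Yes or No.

Yes

Test each input against both f and the formula:
  X=0, Y=0, Z=0: formula gives 1, f = 1 ✓
  X=0, Y=0, Z=1: formula gives 1, f = 1 ✓
  X=0, Y=1, Z=0: formula gives 1, f = 1 ✓
  X=0, Y=1, Z=1: formula gives 0, f = 0 ✓
  X=1, Y=0, Z=0: formula gives 1, f = 1 ✓
  … (the remaining 3 rows also agree.)
All 8 rows match — the expression computes f exactly.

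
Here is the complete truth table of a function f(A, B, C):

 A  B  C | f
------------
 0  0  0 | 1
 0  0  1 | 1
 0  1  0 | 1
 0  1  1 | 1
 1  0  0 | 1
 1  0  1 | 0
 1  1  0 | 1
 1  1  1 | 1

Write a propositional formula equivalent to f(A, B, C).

f(A, B, C) = ~((A & ~B) & C)

f is 0 on exactly one input, (1,0,1), whose minterm is A·¬B·C. So f is the negation of that single conjunction.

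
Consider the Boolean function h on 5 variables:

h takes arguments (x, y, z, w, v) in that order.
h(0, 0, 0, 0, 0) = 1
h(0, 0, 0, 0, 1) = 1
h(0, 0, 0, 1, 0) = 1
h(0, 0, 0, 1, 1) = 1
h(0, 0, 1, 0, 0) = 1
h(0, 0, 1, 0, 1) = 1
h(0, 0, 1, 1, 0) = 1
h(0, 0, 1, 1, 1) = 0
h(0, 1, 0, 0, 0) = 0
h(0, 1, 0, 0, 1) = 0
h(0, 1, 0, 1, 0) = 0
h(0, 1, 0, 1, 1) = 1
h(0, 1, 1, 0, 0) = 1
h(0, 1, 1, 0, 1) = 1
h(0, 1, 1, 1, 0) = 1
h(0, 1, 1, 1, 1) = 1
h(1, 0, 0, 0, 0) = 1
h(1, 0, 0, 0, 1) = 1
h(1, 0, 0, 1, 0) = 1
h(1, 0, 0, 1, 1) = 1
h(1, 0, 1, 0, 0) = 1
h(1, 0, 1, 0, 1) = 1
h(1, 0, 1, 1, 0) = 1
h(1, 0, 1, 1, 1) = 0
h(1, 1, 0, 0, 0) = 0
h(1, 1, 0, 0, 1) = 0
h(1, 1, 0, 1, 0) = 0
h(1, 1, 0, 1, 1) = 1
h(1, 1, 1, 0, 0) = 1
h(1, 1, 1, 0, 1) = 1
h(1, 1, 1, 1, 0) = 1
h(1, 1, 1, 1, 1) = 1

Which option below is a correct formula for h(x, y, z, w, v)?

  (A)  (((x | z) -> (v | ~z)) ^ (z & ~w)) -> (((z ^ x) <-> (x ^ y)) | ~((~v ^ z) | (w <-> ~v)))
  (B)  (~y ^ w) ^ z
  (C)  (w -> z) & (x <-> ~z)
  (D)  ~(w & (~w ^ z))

(B) fails at (0,0,0,1,0): the formula yields 0, h is 1.
(C) fails at (0,0,0,0,0): the formula yields 0, h is 1.
(D) fails at (0,0,1,1,0): the formula yields 0, h is 1.
(A) is the remaining candidate, and it agrees with h on all 32 inputs.

A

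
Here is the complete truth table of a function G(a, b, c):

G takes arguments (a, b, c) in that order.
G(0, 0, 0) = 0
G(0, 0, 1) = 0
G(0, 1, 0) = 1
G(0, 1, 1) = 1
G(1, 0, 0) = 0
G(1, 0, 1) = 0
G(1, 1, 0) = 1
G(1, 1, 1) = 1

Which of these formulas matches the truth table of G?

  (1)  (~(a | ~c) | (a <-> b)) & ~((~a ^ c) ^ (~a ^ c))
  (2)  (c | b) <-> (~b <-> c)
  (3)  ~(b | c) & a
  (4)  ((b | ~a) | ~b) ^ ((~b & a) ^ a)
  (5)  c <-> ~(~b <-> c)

(1): at (0,0,0) it gives 1, but G = 0 — eliminated.
(2): at (0,0,0) it gives 1, but G = 0 — eliminated.
(3): at (0,1,0) it gives 0, but G = 1 — eliminated.
(4): at (0,0,0) it gives 1, but G = 0 — eliminated.
Only (5) survives; checking it on all 8 rows confirms it matches G.

5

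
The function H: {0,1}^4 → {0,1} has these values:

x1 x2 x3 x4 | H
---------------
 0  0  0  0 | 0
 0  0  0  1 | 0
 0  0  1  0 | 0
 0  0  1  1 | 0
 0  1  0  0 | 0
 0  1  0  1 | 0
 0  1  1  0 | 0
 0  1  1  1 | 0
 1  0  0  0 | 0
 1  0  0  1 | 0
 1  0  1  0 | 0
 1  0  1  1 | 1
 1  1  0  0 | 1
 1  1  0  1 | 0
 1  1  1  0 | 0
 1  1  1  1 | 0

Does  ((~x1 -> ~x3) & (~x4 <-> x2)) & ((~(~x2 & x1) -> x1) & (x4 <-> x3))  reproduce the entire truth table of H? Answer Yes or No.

Yes

Check the formula against H row by row:
  x1=0, x2=0, x3=0, x4=0: formula gives 0, H = 0 ✓
  x1=0, x2=0, x3=0, x4=1: formula gives 0, H = 0 ✓
  x1=0, x2=0, x3=1, x4=0: formula gives 0, H = 0 ✓
  x1=0, x2=0, x3=1, x4=1: formula gives 0, H = 0 ✓
  … (the remaining 12 rows also agree.)
Every row agrees, so the formula is equivalent.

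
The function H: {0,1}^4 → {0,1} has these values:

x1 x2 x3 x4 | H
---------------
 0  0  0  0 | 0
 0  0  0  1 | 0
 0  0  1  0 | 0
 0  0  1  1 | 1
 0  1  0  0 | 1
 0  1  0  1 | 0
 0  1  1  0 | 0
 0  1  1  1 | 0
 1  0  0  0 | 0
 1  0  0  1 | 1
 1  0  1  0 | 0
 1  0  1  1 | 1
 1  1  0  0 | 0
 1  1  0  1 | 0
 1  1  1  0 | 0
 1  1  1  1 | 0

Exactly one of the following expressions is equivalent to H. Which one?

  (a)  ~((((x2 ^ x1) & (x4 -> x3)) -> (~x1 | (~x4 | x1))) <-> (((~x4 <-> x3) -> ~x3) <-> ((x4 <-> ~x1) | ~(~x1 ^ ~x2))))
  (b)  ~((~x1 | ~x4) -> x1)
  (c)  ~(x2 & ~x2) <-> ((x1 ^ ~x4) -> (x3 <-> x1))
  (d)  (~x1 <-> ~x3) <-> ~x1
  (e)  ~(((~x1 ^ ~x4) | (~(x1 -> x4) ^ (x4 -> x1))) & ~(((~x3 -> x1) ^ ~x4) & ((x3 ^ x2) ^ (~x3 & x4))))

e

(a): at (0,0,1,0) it gives 1, but H = 0 — eliminated.
(b): at (0,0,0,0) it gives 1, but H = 0 — eliminated.
(c): at (0,0,0,0) it gives 1, but H = 0 — eliminated.
(d): at (0,0,0,0) it gives 1, but H = 0 — eliminated.
Only (e) survives; checking it on all 16 rows confirms it matches H.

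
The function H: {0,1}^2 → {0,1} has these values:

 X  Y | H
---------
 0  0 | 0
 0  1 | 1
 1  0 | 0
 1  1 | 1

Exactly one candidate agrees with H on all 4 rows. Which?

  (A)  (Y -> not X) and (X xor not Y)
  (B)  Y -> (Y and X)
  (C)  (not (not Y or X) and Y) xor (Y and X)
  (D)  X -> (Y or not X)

(A) disagrees with H on (0,0) (formula → 1, table → 0); rule it out.
(B) disagrees with H on (0,0) (formula → 1, table → 0); rule it out.
(D) disagrees with H on (0,0) (formula → 1, table → 0); rule it out.
(C) is the remaining candidate, and it agrees with H on all 4 inputs.

C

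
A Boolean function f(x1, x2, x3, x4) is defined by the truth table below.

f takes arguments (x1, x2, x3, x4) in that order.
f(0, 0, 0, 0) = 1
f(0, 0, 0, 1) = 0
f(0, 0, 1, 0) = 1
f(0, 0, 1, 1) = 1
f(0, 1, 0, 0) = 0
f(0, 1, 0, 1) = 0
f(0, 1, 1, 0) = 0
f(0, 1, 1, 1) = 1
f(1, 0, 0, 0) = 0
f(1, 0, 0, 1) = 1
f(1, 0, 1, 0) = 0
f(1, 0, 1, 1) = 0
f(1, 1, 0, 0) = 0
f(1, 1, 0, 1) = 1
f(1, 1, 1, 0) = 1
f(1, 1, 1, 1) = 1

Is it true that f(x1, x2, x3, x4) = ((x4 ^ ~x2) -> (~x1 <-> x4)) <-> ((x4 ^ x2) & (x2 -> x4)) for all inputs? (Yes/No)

Check the formula against f row by row:
  x1=0, x2=0, x3=0, x4=0: formula gives 1, f = 1 ✓
  x1=0, x2=0, x3=0, x4=1: formula gives 1, but f = 0 ✗
Row (0,0,0,1) is a counterexample, so the formula is not equivalent to f.

No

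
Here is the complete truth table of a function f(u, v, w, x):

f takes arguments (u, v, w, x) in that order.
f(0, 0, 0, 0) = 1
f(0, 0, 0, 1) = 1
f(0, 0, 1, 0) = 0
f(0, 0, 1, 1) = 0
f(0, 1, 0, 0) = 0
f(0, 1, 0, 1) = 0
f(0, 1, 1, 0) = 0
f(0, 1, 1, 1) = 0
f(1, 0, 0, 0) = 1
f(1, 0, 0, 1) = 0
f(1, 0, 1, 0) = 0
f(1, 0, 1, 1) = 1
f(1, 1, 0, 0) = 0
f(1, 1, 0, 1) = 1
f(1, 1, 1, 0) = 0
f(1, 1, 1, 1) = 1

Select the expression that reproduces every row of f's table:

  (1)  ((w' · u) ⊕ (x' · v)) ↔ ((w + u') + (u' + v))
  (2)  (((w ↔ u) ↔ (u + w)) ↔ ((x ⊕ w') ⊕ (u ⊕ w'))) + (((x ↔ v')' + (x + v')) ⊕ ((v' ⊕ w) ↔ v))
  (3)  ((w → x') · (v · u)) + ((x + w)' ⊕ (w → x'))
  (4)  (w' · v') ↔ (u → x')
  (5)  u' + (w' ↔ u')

(1): at (0,0,0,0) it gives 0, but f = 1 — eliminated.
(2): at (0,0,1,0) it gives 1, but f = 0 — eliminated.
(3): at (0,0,0,0) it gives 0, but f = 1 — eliminated.
(5): at (0,0,1,0) it gives 1, but f = 0 — eliminated.
(4) is the remaining candidate, and it agrees with f on all 16 inputs.

4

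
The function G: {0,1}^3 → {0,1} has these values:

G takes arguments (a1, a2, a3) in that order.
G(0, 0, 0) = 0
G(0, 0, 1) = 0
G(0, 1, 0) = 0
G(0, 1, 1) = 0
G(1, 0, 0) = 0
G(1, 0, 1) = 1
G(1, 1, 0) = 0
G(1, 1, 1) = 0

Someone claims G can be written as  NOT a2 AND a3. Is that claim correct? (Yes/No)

No

Test each input against both G and the formula:
  a1=0, a2=0, a3=0: formula gives 0, G = 0 ✓
  a1=0, a2=0, a3=1: formula gives 1, but G = 0 ✗
Row (0,0,1) is a counterexample, so the formula is not equivalent to G.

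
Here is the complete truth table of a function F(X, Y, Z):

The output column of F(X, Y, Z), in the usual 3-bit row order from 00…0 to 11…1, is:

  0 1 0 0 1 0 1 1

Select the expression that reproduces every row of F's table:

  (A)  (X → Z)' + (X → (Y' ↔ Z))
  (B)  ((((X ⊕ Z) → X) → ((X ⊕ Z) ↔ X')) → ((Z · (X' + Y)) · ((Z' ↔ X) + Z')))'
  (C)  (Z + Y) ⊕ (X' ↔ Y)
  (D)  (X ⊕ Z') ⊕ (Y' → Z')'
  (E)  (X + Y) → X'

(A) fails at (0,0,0): the formula yields 1, F is 0.
(B) fails at (0,0,1): the formula yields 0, F is 1.
(D) fails at (0,0,0): the formula yields 1, F is 0.
(E) fails at (0,0,0): the formula yields 1, F is 0.
(C) is the remaining candidate, and it agrees with F on all 8 inputs.

C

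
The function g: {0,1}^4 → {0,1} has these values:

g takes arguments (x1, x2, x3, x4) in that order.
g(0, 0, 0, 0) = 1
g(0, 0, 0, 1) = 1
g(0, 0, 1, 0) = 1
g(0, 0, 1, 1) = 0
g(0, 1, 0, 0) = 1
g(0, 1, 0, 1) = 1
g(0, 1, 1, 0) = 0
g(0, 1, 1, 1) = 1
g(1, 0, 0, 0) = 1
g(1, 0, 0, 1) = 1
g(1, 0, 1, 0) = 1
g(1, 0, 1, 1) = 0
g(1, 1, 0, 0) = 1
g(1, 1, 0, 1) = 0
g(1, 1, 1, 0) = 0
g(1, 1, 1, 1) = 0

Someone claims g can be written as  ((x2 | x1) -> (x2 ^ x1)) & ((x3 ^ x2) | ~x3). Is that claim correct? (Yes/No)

Check the formula against g row by row:
  x1=0, x2=0, x3=0, x4=0: formula gives 1, g = 1 ✓
  x1=0, x2=0, x3=0, x4=1: formula gives 1, g = 1 ✓
  x1=0, x2=0, x3=1, x4=0: formula gives 1, g = 1 ✓
  x1=0, x2=0, x3=1, x4=1: formula gives 1, but g = 0 ✗
Row (0,0,1,1) is a counterexample, so the formula is not equivalent to g.

No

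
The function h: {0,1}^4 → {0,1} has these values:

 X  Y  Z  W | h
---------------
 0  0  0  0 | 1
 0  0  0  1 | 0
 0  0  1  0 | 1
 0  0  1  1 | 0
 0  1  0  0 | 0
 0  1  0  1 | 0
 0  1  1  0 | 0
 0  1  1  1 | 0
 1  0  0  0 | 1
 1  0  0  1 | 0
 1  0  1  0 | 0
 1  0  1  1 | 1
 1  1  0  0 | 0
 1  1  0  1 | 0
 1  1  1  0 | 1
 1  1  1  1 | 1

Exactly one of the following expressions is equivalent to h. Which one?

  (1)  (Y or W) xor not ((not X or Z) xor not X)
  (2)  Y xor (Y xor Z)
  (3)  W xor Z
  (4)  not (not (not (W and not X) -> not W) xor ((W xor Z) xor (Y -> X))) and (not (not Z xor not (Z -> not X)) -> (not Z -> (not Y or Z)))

1

(2) fails at (0,0,0,0): the formula yields 0, h is 1.
(3) fails at (0,0,0,0): the formula yields 0, h is 1.
(4) fails at (0,0,0,0): the formula yields 0, h is 1.
That leaves (1). Evaluating it on every row reproduces the table of h exactly.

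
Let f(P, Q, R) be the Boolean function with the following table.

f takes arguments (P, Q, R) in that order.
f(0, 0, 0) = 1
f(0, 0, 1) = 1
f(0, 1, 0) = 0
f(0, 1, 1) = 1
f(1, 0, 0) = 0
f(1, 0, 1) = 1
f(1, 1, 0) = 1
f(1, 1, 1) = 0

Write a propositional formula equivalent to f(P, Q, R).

f is 0 on only 3 rows — (0,1,0), (1,0,0), (1,1,1). Writing each as a minterm (¬P·Q·¬R, P·¬Q·¬R, P·Q·R) and OR-ing them characterizes exactly where f=0, so f is the negation of that disjunction.

f(P, Q, R) = NOT ((((NOT P AND Q) AND NOT R) OR ((P AND NOT Q) AND NOT R)) OR ((P AND Q) AND R))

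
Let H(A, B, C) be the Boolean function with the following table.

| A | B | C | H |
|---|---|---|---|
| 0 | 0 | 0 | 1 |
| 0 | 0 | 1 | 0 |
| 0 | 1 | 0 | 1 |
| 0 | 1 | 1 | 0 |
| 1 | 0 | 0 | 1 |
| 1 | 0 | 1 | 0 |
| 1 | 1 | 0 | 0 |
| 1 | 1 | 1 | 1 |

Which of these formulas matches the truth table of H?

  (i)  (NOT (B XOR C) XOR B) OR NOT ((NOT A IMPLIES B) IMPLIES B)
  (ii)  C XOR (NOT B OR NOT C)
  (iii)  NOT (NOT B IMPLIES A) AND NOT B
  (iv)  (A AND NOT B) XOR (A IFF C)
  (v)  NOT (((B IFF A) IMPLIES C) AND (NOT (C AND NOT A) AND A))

(i): at (1,0,1) it gives 1, but H = 0 — eliminated.
(ii): at (0,1,1) it gives 1, but H = 0 — eliminated.
(iii): at (0,0,1) it gives 1, but H = 0 — eliminated.
(v): at (0,0,1) it gives 1, but H = 0 — eliminated.
Only (iv) survives; checking it on all 8 rows confirms it matches H.

iv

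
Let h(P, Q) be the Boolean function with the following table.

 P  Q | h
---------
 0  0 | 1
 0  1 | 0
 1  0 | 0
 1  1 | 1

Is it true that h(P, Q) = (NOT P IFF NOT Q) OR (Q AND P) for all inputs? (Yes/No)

Test each input against both h and the formula:
  P=0, Q=0: formula gives 1, h = 1 ✓
  P=0, Q=1: formula gives 0, h = 0 ✓
  P=1, Q=0: formula gives 0, h = 0 ✓
  P=1, Q=1: formula gives 1, h = 1 ✓
Every row agrees, so the formula is equivalent.

Yes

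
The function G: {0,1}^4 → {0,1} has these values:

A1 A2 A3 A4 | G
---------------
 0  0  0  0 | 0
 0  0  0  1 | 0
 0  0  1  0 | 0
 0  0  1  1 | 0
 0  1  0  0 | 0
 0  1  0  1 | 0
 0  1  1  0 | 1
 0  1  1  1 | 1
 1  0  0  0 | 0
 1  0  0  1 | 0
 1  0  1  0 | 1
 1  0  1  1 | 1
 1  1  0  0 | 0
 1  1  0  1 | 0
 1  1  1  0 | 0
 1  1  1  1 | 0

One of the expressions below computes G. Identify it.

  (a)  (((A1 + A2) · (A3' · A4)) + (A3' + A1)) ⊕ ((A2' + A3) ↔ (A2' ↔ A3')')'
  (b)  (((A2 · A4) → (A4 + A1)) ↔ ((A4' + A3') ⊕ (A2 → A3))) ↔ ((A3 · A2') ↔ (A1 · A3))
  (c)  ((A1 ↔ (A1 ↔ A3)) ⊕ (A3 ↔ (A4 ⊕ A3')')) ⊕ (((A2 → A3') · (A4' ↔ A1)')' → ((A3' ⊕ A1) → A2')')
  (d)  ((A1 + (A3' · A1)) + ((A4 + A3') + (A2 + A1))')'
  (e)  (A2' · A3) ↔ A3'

a

(b) fails at (0,0,1,0): the formula yields 1, G is 0.
(c) fails at (0,0,1,0): the formula yields 1, G is 0.
(d) fails at (0,0,0,0): the formula yields 1, G is 0.
(e) fails at (1,0,1,0): the formula yields 0, G is 1.
That leaves (a). Evaluating it on every row reproduces the table of G exactly.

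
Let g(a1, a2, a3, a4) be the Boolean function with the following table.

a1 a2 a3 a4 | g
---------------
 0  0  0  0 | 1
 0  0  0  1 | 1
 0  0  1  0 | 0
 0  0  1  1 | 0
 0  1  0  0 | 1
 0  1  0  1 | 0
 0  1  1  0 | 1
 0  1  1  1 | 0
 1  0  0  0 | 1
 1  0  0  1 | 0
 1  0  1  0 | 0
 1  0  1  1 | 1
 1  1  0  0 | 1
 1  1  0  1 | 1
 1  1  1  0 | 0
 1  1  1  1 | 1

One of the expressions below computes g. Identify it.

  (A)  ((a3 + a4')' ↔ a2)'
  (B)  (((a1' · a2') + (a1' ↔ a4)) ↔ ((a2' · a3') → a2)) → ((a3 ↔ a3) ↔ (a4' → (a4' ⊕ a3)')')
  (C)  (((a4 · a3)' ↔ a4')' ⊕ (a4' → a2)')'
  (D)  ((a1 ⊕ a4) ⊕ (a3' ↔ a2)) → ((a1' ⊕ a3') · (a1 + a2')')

B

(A) disagrees with g on (0,0,0,0) (formula → 0, table → 1); rule it out.
(C) disagrees with g on (0,0,0,0) (formula → 0, table → 1); rule it out.
(D) disagrees with g on (0,0,0,1) (formula → 0, table → 1); rule it out.
That leaves (B). Evaluating it on every row reproduces the table of g exactly.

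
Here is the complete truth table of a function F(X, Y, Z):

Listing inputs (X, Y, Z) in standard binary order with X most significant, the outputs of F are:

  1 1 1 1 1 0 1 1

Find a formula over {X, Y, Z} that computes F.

F(X, Y, Z) = not ((X and not Y) and Z)

F is 0 on exactly one input, (1,0,1), whose minterm is X·¬Y·Z. So F is the negation of that single conjunction.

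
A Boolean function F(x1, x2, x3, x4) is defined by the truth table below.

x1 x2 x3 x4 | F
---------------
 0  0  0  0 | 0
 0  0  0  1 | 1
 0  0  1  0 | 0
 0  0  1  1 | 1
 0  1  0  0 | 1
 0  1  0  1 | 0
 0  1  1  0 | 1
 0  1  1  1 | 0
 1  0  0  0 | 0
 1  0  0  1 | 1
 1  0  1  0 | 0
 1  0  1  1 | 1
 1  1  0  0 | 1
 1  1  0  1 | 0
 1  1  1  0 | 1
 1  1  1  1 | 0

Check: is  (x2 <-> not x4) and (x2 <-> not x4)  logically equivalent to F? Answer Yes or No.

Check the formula against F row by row:
  x1=0, x2=0, x3=0, x4=0: formula gives 0, F = 0 ✓
  x1=0, x2=0, x3=0, x4=1: formula gives 1, F = 1 ✓
  x1=0, x2=0, x3=1, x4=0: formula gives 0, F = 0 ✓
  x1=0, x2=0, x3=1, x4=1: formula gives 1, F = 1 ✓
  …and likewise for the remaining 12 rows.
No disagreement on any input; they are logically equivalent.

Yes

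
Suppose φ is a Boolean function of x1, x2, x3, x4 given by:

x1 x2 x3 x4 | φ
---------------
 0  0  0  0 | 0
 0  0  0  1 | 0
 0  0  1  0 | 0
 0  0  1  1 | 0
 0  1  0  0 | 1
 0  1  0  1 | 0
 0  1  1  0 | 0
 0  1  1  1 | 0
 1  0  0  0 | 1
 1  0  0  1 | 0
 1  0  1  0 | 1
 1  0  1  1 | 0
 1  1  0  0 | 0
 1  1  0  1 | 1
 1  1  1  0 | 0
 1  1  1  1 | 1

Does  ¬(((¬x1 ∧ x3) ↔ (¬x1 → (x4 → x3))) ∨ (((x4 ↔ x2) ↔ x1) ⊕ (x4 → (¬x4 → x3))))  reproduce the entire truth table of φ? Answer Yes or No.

Yes

Check the formula against φ row by row:
  x1=0, x2=0, x3=0, x4=0: formula gives 0, φ = 0 ✓
  x1=0, x2=0, x3=0, x4=1: formula gives 0, φ = 0 ✓
  x1=0, x2=0, x3=1, x4=0: formula gives 0, φ = 0 ✓
  x1=0, x2=0, x3=1, x4=1: formula gives 0, φ = 0 ✓
  … (the remaining 12 rows also agree.)
No disagreement on any input; they are logically equivalent.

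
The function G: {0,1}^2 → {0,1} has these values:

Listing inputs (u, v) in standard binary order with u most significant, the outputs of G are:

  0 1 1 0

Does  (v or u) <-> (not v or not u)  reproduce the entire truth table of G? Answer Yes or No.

Yes

Check the formula against G row by row:
  u=0, v=0: formula gives 0, G = 0 ✓
  u=0, v=1: formula gives 1, G = 1 ✓
  u=1, v=0: formula gives 1, G = 1 ✓
  u=1, v=1: formula gives 0, G = 0 ✓
No disagreement on any input; they are logically equivalent.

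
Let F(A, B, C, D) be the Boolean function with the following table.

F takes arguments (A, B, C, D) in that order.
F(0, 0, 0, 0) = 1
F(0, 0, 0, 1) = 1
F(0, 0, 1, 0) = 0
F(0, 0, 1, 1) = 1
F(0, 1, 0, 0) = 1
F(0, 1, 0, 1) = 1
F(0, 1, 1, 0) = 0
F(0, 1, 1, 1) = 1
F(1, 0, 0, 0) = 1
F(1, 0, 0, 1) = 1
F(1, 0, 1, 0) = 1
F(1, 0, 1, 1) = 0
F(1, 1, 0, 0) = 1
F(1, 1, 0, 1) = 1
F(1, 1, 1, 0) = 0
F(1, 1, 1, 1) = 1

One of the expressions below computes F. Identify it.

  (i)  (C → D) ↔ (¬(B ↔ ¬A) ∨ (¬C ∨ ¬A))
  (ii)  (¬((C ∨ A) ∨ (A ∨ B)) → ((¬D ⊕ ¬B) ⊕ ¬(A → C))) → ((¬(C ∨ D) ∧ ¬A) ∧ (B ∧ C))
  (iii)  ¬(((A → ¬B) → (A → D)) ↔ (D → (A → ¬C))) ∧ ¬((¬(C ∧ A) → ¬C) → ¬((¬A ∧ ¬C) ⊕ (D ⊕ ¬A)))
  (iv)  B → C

i

(ii) disagrees with F on (0,0,0,1) (formula → 0, table → 1); rule it out.
(iii) disagrees with F on (0,0,0,0) (formula → 0, table → 1); rule it out.
(iv) disagrees with F on (0,0,1,0) (formula → 1, table → 0); rule it out.
That leaves (i). Evaluating it on every row reproduces the table of F exactly.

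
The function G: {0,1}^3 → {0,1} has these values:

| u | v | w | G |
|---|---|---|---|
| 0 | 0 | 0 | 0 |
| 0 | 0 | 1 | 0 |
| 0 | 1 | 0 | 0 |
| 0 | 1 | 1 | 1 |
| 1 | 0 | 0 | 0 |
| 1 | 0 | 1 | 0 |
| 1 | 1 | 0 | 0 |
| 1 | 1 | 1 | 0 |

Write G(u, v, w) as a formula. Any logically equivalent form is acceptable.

G is 1 on exactly one input, (0,1,1), whose minterm is ¬u·v·w. So G is just that conjunction.

G(u, v, w) = (~u & v) & w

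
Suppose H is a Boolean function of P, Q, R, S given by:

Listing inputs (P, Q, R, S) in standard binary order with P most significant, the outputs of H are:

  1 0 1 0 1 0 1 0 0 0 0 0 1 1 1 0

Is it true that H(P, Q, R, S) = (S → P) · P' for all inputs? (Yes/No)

Check the formula against H row by row:
  P=0, Q=0, R=0, S=0: formula gives 1, H = 1 ✓
  P=0, Q=0, R=0, S=1: formula gives 0, H = 0 ✓
  P=0, Q=0, R=1, S=0: formula gives 1, H = 1 ✓
  P=0, Q=0, R=1, S=1: formula gives 0, H = 0 ✓
  …
  P=1, Q=1, R=0, S=0: formula gives 0, but H = 1 ✗
A single disagreement suffices: at (1,1,0,0) they differ, so the formula does not compute H.

No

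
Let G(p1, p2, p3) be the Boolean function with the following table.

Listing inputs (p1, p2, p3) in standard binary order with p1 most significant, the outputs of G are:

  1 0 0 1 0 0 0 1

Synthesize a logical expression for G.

G=1 on 3 inputs: (0,0,0), (0,1,1), (1,1,1). Reading each as a conjunction of literals (¬p1·¬p2·¬p3, ¬p1·p2·p3, p1·p2·p3) and taking the OR gives the canonical DNF.

G(p1, p2, p3) = (((not p1 and not p2) and not p3) or ((not p1 and p2) and p3)) or ((p1 and p2) and p3)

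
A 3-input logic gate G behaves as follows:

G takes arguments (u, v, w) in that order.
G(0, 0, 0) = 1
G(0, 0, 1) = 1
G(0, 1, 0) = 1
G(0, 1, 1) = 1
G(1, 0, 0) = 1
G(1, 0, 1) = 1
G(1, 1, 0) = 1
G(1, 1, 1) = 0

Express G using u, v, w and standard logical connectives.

G(u, v, w) = ((u · v) · w)'

The output is 0 only when every input is 1 — NAND of all inputs.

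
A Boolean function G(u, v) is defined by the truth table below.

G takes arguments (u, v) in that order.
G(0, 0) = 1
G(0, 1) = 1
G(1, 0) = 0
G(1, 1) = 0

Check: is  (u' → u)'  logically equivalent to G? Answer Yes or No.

Evaluate (u' → u)' on each row and compare to G:
  u=0, v=0: formula gives 1, G = 1 ✓
  u=0, v=1: formula gives 1, G = 1 ✓
  u=1, v=0: formula gives 0, G = 0 ✓
  u=1, v=1: formula gives 0, G = 0 ✓
All 4 rows match — the expression computes G exactly.

Yes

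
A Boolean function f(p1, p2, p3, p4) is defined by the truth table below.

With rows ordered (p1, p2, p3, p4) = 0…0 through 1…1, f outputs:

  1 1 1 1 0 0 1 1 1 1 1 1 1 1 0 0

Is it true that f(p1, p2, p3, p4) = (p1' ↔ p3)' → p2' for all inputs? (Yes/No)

Evaluate (p1' ↔ p3)' → p2' on each row and compare to f:
  p1=0, p2=0, p3=0, p4=0: formula gives 1, f = 1 ✓
  p1=0, p2=0, p3=0, p4=1: formula gives 1, f = 1 ✓
  p1=0, p2=0, p3=1, p4=0: formula gives 1, f = 1 ✓
  p1=0, p2=0, p3=1, p4=1: formula gives 1, f = 1 ✓
  … (the remaining 12 rows also agree.)
Every row agrees, so the formula is equivalent.

Yes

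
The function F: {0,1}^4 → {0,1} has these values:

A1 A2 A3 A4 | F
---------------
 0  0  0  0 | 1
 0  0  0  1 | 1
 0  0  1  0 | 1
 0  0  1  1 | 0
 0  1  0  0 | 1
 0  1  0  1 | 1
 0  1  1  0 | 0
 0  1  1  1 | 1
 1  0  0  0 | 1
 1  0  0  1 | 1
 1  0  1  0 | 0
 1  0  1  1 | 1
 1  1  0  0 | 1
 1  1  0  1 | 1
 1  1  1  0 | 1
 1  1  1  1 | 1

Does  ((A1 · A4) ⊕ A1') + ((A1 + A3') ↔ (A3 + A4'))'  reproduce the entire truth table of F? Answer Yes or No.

Evaluate ((A1 · A4) ⊕ A1') + ((A1 + A3') ↔ (A3 + A4'))' on each row and compare to F:
  A1=0, A2=0, A3=0, A4=0: formula gives 1, F = 1 ✓
  A1=0, A2=0, A3=0, A4=1: formula gives 1, F = 1 ✓
  A1=0, A2=0, A3=1, A4=0: formula gives 1, F = 1 ✓
  A1=0, A2=0, A3=1, A4=1: formula gives 1, but F = 0 ✗
Since they disagree at (0,0,1,1), the expression is not a correct formula for F.

No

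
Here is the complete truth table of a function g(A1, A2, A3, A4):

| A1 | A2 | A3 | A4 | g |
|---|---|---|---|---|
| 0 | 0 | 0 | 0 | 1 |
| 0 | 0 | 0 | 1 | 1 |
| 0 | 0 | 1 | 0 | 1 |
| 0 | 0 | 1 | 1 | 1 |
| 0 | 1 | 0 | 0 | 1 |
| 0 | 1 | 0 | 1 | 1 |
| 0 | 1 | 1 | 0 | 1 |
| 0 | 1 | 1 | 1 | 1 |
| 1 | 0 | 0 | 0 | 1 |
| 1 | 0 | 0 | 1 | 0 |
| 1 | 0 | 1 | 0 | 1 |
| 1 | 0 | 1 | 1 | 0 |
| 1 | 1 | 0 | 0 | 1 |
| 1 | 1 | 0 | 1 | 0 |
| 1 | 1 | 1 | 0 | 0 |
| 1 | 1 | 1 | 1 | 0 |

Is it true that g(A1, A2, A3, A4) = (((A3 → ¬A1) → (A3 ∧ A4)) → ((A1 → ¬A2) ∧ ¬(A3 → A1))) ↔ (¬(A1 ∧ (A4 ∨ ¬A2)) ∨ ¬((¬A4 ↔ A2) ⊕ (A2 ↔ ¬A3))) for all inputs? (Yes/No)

Yes

Test each input against both g and the formula:
  A1=0, A2=0, A3=0, A4=0: formula gives 1, g = 1 ✓
  A1=0, A2=0, A3=0, A4=1: formula gives 1, g = 1 ✓
  A1=0, A2=0, A3=1, A4=0: formula gives 1, g = 1 ✓
  A1=0, A2=0, A3=1, A4=1: formula gives 1, g = 1 ✓
  …and likewise for the remaining 12 rows.
All 16 rows match — the expression computes g exactly.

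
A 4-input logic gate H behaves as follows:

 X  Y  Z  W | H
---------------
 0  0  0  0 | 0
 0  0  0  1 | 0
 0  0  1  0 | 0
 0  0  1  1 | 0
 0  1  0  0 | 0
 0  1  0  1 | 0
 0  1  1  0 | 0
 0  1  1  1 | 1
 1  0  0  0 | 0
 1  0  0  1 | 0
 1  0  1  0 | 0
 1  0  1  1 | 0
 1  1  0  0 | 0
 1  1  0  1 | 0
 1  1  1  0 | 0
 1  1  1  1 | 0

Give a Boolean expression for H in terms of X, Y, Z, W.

H(X, Y, Z, W) = ((NOT X AND Y) AND Z) AND W

H is 1 on exactly one input, (0,1,1,1), whose minterm is ¬X·Y·Z·W. So H is just that conjunction.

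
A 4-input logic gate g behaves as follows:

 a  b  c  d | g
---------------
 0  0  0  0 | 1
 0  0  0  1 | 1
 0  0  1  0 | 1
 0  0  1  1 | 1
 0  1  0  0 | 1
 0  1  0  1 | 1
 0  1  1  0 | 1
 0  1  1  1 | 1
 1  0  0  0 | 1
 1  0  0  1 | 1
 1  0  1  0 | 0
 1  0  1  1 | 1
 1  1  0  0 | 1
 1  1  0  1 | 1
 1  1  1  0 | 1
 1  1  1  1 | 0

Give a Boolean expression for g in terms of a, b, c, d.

g(a, b, c, d) = not ((((a and not b) and c) and not d) or (((a and b) and c) and d))

g is 0 on only 2 rows — (1,0,1,0), (1,1,1,1). Writing each as a minterm (a·¬b·c·¬d, a·b·c·d) and OR-ing them characterizes exactly where g=0, so g is the negation of that disjunction.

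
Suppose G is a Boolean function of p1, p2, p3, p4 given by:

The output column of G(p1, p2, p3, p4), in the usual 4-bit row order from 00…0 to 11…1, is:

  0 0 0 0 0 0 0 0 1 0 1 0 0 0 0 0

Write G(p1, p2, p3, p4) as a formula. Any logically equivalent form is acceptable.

G(p1, p2, p3, p4) = (((p1 ∧ ¬p2) ∧ ¬p3) ∧ ¬p4) ∨ (((p1 ∧ ¬p2) ∧ p3) ∧ ¬p4)

Collect the rows where G=1 — (1,0,0,0), (1,0,1,0) — and write one minterm per row: p1·¬p2·¬p3·¬p4, p1·¬p2·p3·¬p4. Their union (logical OR) reproduces the table exactly.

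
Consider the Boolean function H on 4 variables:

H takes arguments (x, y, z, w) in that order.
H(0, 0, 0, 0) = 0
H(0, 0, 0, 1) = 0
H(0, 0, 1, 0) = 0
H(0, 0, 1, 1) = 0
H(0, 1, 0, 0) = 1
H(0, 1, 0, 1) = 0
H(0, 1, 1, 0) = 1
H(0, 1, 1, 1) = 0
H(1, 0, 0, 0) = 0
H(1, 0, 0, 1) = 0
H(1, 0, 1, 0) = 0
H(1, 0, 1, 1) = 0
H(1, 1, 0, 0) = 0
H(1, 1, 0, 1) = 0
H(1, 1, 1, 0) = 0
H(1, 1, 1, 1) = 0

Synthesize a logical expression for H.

The 1-rows are (0,1,0,0), (0,1,1,0). Each contributes one minterm — ¬x·y·¬z·¬w; ¬x·y·z·¬w — and their disjunction is a sum-of-products form of H.

H(x, y, z, w) = (((¬x ∧ y) ∧ ¬z) ∧ ¬w) ∨ (((¬x ∧ y) ∧ z) ∧ ¬w)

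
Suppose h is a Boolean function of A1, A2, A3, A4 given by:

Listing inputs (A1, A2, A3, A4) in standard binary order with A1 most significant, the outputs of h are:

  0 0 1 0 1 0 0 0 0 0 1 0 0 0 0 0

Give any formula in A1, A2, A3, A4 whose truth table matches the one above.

h(A1, A2, A3, A4) = ((((NOT A1 AND NOT A2) AND A3) AND NOT A4) OR (((NOT A1 AND A2) AND NOT A3) AND NOT A4)) OR (((A1 AND NOT A2) AND A3) AND NOT A4)

Collect the rows where h=1 — (0,0,1,0), (0,1,0,0), (1,0,1,0) — and write one minterm per row: ¬A1·¬A2·A3·¬A4, ¬A1·A2·¬A3·¬A4, A1·¬A2·A3·¬A4. Their union (logical OR) reproduces the table exactly.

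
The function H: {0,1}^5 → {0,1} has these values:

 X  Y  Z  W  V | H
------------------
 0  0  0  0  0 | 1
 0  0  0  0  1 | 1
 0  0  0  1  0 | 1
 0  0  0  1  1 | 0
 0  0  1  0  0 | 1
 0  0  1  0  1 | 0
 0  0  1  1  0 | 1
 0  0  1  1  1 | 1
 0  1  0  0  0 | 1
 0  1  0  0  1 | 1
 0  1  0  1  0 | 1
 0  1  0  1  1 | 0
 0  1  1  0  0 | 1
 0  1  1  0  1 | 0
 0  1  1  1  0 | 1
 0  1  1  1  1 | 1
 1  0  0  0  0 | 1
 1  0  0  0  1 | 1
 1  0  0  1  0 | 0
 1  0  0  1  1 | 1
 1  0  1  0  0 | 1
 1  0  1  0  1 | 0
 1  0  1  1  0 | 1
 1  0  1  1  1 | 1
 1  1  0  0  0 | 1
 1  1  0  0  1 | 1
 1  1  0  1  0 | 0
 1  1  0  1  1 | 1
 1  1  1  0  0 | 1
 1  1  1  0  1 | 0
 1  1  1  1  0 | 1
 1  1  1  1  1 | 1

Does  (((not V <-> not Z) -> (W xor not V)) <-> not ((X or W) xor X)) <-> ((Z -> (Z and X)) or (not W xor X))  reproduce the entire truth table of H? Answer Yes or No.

Check the formula against H row by row:
  X=0, Y=0, Z=0, W=0, V=0: formula gives 1, H = 1 ✓
  X=0, Y=0, Z=0, W=0, V=1: formula gives 1, H = 1 ✓
  X=0, Y=0, Z=0, W=1, V=0: formula gives 1, H = 1 ✓
  X=0, Y=0, Z=0, W=1, V=1: formula gives 0, H = 0 ✓
  … (the remaining 28 rows also agree.)
No disagreement on any input; they are logically equivalent.

Yes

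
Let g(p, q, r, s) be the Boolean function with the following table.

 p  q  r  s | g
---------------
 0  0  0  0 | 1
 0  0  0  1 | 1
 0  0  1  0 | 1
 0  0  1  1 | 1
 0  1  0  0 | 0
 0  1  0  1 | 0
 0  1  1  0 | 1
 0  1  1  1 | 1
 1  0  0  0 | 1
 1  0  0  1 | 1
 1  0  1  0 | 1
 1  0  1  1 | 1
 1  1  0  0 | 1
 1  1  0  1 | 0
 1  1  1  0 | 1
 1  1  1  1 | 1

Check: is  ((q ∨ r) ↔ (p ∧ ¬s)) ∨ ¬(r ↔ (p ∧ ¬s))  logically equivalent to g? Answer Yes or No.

Evaluate ((q ∨ r) ↔ (p ∧ ¬s)) ∨ ¬(r ↔ (p ∧ ¬s)) on each row and compare to g:
  p=0, q=0, r=0, s=0: formula gives 1, g = 1 ✓
  p=0, q=0, r=0, s=1: formula gives 1, g = 1 ✓
  p=0, q=0, r=1, s=0: formula gives 1, g = 1 ✓
  p=0, q=0, r=1, s=1: formula gives 1, g = 1 ✓
  … (the remaining 12 rows also agree.)
Every row agrees, so the formula is equivalent.

Yes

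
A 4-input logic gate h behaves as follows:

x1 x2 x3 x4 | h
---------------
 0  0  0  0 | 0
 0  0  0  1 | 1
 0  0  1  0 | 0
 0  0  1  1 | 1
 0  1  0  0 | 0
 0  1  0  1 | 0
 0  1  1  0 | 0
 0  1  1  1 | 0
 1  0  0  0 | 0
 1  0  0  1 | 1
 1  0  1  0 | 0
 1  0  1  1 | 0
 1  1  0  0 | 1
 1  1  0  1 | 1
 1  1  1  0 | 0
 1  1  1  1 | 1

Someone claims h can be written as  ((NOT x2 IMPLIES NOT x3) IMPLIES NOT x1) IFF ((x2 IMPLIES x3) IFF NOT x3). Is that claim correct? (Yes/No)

No

Test each input against both h and the formula:
  x1=0, x2=0, x3=0, x4=0: formula gives 1, but h = 0 ✗
Since they disagree at (0,0,0,0), the expression is not a correct formula for h.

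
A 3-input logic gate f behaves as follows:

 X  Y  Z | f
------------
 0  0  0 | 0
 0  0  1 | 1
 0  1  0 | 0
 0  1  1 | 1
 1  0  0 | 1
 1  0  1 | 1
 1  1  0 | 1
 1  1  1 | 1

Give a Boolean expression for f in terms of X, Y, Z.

The 0-rows are (0,0,0), (0,1,0). Take each as a conjunction (¬X·¬Y·¬Z, ¬X·Y·¬Z), form their disjunction, and complement — that gives a formula that is 1 everywhere f is.

f(X, Y, Z) = NOT (((NOT X AND NOT Y) AND NOT Z) OR ((NOT X AND Y) AND NOT Z))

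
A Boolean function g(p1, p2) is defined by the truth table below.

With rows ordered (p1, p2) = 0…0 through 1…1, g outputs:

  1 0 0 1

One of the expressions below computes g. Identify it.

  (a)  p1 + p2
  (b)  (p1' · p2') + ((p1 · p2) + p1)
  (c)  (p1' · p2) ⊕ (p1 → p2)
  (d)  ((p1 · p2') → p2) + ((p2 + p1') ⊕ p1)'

(a): at (0,0) it gives 0, but g = 1 — eliminated.
(b): at (1,0) it gives 1, but g = 0 — eliminated.
(d): at (0,1) it gives 1, but g = 0 — eliminated.
That leaves (c). Evaluating it on every row reproduces the table of g exactly.

c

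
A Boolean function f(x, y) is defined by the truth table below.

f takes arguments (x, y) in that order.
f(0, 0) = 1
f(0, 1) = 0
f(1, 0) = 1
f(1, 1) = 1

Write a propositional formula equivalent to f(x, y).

f(x, y) = y → x

This is y → x (false only at 0,1).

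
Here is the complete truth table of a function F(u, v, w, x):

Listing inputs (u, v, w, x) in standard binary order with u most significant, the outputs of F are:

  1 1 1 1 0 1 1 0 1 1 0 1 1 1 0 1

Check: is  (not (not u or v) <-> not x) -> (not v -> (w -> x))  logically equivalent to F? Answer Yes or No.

No

Evaluate (not (not u or v) <-> not x) -> (not v -> (w -> x)) on each row and compare to F:
  u=0, v=0, w=0, x=0: formula gives 1, F = 1 ✓
  u=0, v=0, w=0, x=1: formula gives 1, F = 1 ✓
  u=0, v=0, w=1, x=0: formula gives 1, F = 1 ✓
  u=0, v=0, w=1, x=1: formula gives 1, F = 1 ✓
  u=0, v=1, w=0, x=0: formula gives 1, but F = 0 ✗
Row (0,1,0,0) is a counterexample, so the formula is not equivalent to F.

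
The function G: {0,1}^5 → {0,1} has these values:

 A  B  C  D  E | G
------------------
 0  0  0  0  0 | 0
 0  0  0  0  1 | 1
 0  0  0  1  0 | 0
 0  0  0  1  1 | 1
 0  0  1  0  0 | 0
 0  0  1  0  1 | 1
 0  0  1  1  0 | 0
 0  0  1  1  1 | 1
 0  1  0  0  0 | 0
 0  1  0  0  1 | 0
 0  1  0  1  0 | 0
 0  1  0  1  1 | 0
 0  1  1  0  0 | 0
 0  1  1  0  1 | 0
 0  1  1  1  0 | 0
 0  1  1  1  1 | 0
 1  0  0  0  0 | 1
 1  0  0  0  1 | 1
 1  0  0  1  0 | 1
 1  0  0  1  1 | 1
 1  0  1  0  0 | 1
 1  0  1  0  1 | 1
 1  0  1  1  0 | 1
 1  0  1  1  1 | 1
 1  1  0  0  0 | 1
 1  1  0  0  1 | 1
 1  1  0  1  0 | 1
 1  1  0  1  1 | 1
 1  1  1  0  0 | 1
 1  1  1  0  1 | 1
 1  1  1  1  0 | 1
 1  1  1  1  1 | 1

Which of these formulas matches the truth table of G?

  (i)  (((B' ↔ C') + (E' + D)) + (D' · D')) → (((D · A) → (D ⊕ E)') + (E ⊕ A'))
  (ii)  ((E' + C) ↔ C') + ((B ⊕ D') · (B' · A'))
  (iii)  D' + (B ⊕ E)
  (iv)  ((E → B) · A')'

iv

(i) fails at (0,0,0,0,0): the formula yields 1, G is 0.
(ii) fails at (0,0,0,0,0): the formula yields 1, G is 0.
(iii) fails at (0,0,0,0,0): the formula yields 1, G is 0.
Only (iv) survives; checking it on all 32 rows confirms it matches G.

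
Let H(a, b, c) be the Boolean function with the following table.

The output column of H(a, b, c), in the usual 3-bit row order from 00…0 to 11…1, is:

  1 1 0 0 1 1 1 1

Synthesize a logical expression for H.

The 0-rows are (0,1,0), (0,1,1). Take each as a conjunction (¬a·b·¬c, ¬a·b·c), form their disjunction, and complement — that gives a formula that is 1 everywhere H is.

H(a, b, c) = ~(((~a & b) & ~c) | ((~a & b) & c))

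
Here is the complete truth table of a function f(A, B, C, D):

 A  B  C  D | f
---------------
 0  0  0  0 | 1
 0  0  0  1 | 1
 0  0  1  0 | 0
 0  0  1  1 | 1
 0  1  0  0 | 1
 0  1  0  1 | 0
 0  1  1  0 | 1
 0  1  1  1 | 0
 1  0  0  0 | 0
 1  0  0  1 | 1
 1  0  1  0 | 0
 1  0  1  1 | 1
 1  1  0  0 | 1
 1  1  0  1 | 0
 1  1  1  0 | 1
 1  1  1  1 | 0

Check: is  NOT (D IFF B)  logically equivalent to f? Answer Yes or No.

No

Check the formula against f row by row:
  A=0, B=0, C=0, D=0: formula gives 0, but f = 1 ✗
Row (0,0,0,0) is a counterexample, so the formula is not equivalent to f.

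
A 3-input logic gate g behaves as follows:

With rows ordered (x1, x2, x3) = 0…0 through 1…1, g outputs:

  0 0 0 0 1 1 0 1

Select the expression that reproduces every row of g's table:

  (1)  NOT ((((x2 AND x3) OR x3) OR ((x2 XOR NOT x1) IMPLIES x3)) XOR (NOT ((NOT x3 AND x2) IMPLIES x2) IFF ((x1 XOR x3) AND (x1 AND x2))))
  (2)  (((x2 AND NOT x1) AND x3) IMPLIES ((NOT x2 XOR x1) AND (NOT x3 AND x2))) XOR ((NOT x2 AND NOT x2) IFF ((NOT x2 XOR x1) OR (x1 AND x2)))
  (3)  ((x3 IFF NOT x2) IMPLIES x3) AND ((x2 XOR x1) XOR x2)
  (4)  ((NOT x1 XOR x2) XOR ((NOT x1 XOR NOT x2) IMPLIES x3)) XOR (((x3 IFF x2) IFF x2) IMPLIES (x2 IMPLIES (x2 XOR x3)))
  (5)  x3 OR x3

(1): at (0,0,1) it gives 1, but g = 0 — eliminated.
(2): at (0,1,1) it gives 1, but g = 0 — eliminated.
(4): at (0,0,0) it gives 1, but g = 0 — eliminated.
(5): at (0,0,1) it gives 1, but g = 0 — eliminated.
Only (3) survives; checking it on all 8 rows confirms it matches g.

3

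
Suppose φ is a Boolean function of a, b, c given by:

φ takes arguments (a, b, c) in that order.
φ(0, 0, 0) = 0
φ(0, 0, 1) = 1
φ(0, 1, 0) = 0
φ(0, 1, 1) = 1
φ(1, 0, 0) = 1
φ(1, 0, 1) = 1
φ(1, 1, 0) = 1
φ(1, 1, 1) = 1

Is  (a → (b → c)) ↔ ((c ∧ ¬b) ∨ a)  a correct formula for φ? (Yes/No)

No

Check the formula against φ row by row:
  a=0, b=0, c=0: formula gives 0, φ = 0 ✓
  a=0, b=0, c=1: formula gives 1, φ = 1 ✓
  a=0, b=1, c=0: formula gives 0, φ = 0 ✓
  a=0, b=1, c=1: formula gives 0, but φ = 1 ✗
Row (0,1,1) is a counterexample, so the formula is not equivalent to φ.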